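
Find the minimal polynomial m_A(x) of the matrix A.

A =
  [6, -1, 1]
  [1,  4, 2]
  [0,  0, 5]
x^3 - 15*x^2 + 75*x - 125

The characteristic polynomial is χ_A(x) = (x - 5)^3, so the eigenvalues are known. The minimal polynomial is
  m_A(x) = Π_λ (x − λ)^{k_λ}
where k_λ is the size of the *largest* Jordan block for λ (equivalently, the smallest k with (A − λI)^k v = 0 for every generalised eigenvector v of λ).

  λ = 5: largest Jordan block has size 3, contributing (x − 5)^3

So m_A(x) = (x - 5)^3 = x^3 - 15*x^2 + 75*x - 125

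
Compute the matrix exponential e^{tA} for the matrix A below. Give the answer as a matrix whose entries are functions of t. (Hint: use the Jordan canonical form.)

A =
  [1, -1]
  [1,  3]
e^{tA} =
  [-t*exp(2*t) + exp(2*t), -t*exp(2*t)]
  [t*exp(2*t), t*exp(2*t) + exp(2*t)]

Strategy: write A = P · J · P⁻¹ where J is a Jordan canonical form, so e^{tA} = P · e^{tJ} · P⁻¹, and e^{tJ} can be computed block-by-block.

A has Jordan form
J =
  [2, 1]
  [0, 2]
(up to reordering of blocks).

Per-block formulas:
  For a 2×2 Jordan block J_2(2): exp(t · J_2(2)) = e^(2t)·(I + t·N), where N is the 2×2 nilpotent shift.

After assembling e^{tJ} and conjugating by P, we get:

e^{tA} =
  [-t*exp(2*t) + exp(2*t), -t*exp(2*t)]
  [t*exp(2*t), t*exp(2*t) + exp(2*t)]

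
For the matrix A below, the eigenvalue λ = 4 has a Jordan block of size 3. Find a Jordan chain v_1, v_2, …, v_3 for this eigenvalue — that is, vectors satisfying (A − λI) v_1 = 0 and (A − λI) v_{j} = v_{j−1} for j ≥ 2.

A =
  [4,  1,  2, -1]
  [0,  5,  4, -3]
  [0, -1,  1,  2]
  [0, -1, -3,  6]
A Jordan chain for λ = 4 of length 3:
v_1 = (1, 1, -1, -1)ᵀ
v_2 = (2, 4, -3, -3)ᵀ
v_3 = (0, 0, 1, 0)ᵀ

Let N = A − (4)·I. We want v_3 with N^3 v_3 = 0 but N^2 v_3 ≠ 0; then v_{j-1} := N · v_j for j = 3, …, 2.

Pick v_3 = (0, 0, 1, 0)ᵀ.
Then v_2 = N · v_3 = (2, 4, -3, -3)ᵀ.
Then v_1 = N · v_2 = (1, 1, -1, -1)ᵀ.

Sanity check: (A − (4)·I) v_1 = (0, 0, 0, 0)ᵀ = 0. ✓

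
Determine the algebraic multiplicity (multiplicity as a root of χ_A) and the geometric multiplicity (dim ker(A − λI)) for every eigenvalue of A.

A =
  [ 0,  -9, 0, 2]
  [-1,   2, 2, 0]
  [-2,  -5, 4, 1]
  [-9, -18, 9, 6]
λ = 3: alg = 4, geom = 2

Step 1 — factor the characteristic polynomial to read off the algebraic multiplicities:
  χ_A(x) = (x - 3)^4

Step 2 — compute geometric multiplicities via the rank-nullity identity g(λ) = n − rank(A − λI):
  rank(A − (3)·I) = 2, so dim ker(A − (3)·I) = n − 2 = 2

Summary:
  λ = 3: algebraic multiplicity = 4, geometric multiplicity = 2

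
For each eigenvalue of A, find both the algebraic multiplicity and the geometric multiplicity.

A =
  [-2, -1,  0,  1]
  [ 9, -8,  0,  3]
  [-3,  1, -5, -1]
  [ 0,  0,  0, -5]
λ = -5: alg = 4, geom = 3

Step 1 — factor the characteristic polynomial to read off the algebraic multiplicities:
  χ_A(x) = (x + 5)^4

Step 2 — compute geometric multiplicities via the rank-nullity identity g(λ) = n − rank(A − λI):
  rank(A − (-5)·I) = 1, so dim ker(A − (-5)·I) = n − 1 = 3

Summary:
  λ = -5: algebraic multiplicity = 4, geometric multiplicity = 3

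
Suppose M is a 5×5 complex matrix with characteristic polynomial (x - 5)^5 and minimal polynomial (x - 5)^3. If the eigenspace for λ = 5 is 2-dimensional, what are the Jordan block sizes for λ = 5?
Block sizes for λ = 5: [3, 2]

Step 1 — from the characteristic polynomial, algebraic multiplicity of λ = 5 is 5. From dim ker(M − (5)·I) = 2, there are exactly 2 Jordan blocks for λ = 5.
Step 2 — from the minimal polynomial, the factor (x − 5)^3 tells us the largest block for λ = 5 has size 3.
Step 3 — with total size 5, 2 blocks, and largest block 3, the block sizes (in nonincreasing order) are [3, 2].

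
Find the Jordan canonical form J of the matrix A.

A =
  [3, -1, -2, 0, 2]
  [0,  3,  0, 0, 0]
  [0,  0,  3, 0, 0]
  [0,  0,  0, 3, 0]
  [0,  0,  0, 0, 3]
J_2(3) ⊕ J_1(3) ⊕ J_1(3) ⊕ J_1(3)

The characteristic polynomial is
  det(x·I − A) = x^5 - 15*x^4 + 90*x^3 - 270*x^2 + 405*x - 243 = (x - 3)^5

Eigenvalues and multiplicities (the geometric multiplicity of λ is n − rank(A − λI), which equals the number of Jordan blocks for λ):
  λ = 3: algebraic multiplicity = 5, geometric multiplicity = 4

Determining the block sizes for each eigenvalue:
  λ = 3: 4 blocks summing to 5 forces exactly one block of size 2 and the rest size 1 → block sizes [2, 1, 1, 1]

Assembling the blocks gives a Jordan form
J =
  [3, 1, 0, 0, 0]
  [0, 3, 0, 0, 0]
  [0, 0, 3, 0, 0]
  [0, 0, 0, 3, 0]
  [0, 0, 0, 0, 3]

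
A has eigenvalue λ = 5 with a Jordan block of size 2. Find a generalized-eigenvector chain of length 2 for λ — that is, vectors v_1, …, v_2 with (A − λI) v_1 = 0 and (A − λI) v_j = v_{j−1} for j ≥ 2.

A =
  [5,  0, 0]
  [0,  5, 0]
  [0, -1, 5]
A Jordan chain for λ = 5 of length 2:
v_1 = (0, 0, -1)ᵀ
v_2 = (0, 1, 0)ᵀ

Let N = A − (5)·I. We want v_2 with N^2 v_2 = 0 but N^1 v_2 ≠ 0; then v_{j-1} := N · v_j for j = 2, …, 2.

Pick v_2 = (0, 1, 0)ᵀ.
Then v_1 = N · v_2 = (0, 0, -1)ᵀ.

Sanity check: (A − (5)·I) v_1 = (0, 0, 0)ᵀ = 0. ✓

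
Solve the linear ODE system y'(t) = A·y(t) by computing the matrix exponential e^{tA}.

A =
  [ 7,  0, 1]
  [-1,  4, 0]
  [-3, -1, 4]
e^{tA} =
  [t^2*exp(5*t)/2 + 2*t*exp(5*t) + exp(5*t), -t^2*exp(5*t)/2, t^2*exp(5*t)/2 + t*exp(5*t)]
  [-t^2*exp(5*t)/2 - t*exp(5*t), t^2*exp(5*t)/2 - t*exp(5*t) + exp(5*t), -t^2*exp(5*t)/2]
  [-t^2*exp(5*t) - 3*t*exp(5*t), t^2*exp(5*t) - t*exp(5*t), -t^2*exp(5*t) - t*exp(5*t) + exp(5*t)]

Strategy: write A = P · J · P⁻¹ where J is a Jordan canonical form, so e^{tA} = P · e^{tJ} · P⁻¹, and e^{tJ} can be computed block-by-block.

A has Jordan form
J =
  [5, 1, 0]
  [0, 5, 1]
  [0, 0, 5]
(up to reordering of blocks).

Per-block formulas:
  For a 3×3 Jordan block J_3(5): exp(t · J_3(5)) = e^(5t)·(I + t·N + (t^2/2)·N^2), where N is the 3×3 nilpotent shift.

After assembling e^{tJ} and conjugating by P, we get:

e^{tA} =
  [t^2*exp(5*t)/2 + 2*t*exp(5*t) + exp(5*t), -t^2*exp(5*t)/2, t^2*exp(5*t)/2 + t*exp(5*t)]
  [-t^2*exp(5*t)/2 - t*exp(5*t), t^2*exp(5*t)/2 - t*exp(5*t) + exp(5*t), -t^2*exp(5*t)/2]
  [-t^2*exp(5*t) - 3*t*exp(5*t), t^2*exp(5*t) - t*exp(5*t), -t^2*exp(5*t) - t*exp(5*t) + exp(5*t)]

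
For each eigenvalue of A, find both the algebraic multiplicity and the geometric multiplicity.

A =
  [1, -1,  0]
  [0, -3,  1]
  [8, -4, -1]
λ = -1: alg = 3, geom = 1

Step 1 — factor the characteristic polynomial to read off the algebraic multiplicities:
  χ_A(x) = (x + 1)^3

Step 2 — compute geometric multiplicities via the rank-nullity identity g(λ) = n − rank(A − λI):
  rank(A − (-1)·I) = 2, so dim ker(A − (-1)·I) = n − 2 = 1

Summary:
  λ = -1: algebraic multiplicity = 3, geometric multiplicity = 1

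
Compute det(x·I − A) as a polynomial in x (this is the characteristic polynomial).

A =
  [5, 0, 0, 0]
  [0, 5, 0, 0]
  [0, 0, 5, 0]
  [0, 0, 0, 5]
x^4 - 20*x^3 + 150*x^2 - 500*x + 625

Expanding det(x·I − A) (e.g. by cofactor expansion or by noting that A is similar to its Jordan form J, which has the same characteristic polynomial as A) gives
  χ_A(x) = x^4 - 20*x^3 + 150*x^2 - 500*x + 625
which factors as (x - 5)^4. The eigenvalues (with algebraic multiplicities) are λ = 5 with multiplicity 4.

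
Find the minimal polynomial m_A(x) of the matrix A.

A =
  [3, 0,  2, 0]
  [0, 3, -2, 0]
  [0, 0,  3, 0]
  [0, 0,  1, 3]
x^2 - 6*x + 9

The characteristic polynomial is χ_A(x) = (x - 3)^4, so the eigenvalues are known. The minimal polynomial is
  m_A(x) = Π_λ (x − λ)^{k_λ}
where k_λ is the size of the *largest* Jordan block for λ (equivalently, the smallest k with (A − λI)^k v = 0 for every generalised eigenvector v of λ).

  λ = 3: largest Jordan block has size 2, contributing (x − 3)^2

So m_A(x) = (x - 3)^2 = x^2 - 6*x + 9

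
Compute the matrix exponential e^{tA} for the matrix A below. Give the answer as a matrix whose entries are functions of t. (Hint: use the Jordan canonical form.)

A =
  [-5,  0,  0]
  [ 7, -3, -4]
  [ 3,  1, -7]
e^{tA} =
  [exp(-5*t), 0, 0]
  [t^2*exp(-5*t) + 7*t*exp(-5*t), 2*t*exp(-5*t) + exp(-5*t), -4*t*exp(-5*t)]
  [t^2*exp(-5*t)/2 + 3*t*exp(-5*t), t*exp(-5*t), -2*t*exp(-5*t) + exp(-5*t)]

Strategy: write A = P · J · P⁻¹ where J is a Jordan canonical form, so e^{tA} = P · e^{tJ} · P⁻¹, and e^{tJ} can be computed block-by-block.

A has Jordan form
J =
  [-5,  1,  0]
  [ 0, -5,  1]
  [ 0,  0, -5]
(up to reordering of blocks).

Per-block formulas:
  For a 3×3 Jordan block J_3(-5): exp(t · J_3(-5)) = e^(-5t)·(I + t·N + (t^2/2)·N^2), where N is the 3×3 nilpotent shift.

After assembling e^{tJ} and conjugating by P, we get:

e^{tA} =
  [exp(-5*t), 0, 0]
  [t^2*exp(-5*t) + 7*t*exp(-5*t), 2*t*exp(-5*t) + exp(-5*t), -4*t*exp(-5*t)]
  [t^2*exp(-5*t)/2 + 3*t*exp(-5*t), t*exp(-5*t), -2*t*exp(-5*t) + exp(-5*t)]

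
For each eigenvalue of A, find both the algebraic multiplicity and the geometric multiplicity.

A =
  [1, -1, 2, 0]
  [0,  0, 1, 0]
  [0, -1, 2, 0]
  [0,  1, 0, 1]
λ = 1: alg = 4, geom = 2

Step 1 — factor the characteristic polynomial to read off the algebraic multiplicities:
  χ_A(x) = (x - 1)^4

Step 2 — compute geometric multiplicities via the rank-nullity identity g(λ) = n − rank(A − λI):
  rank(A − (1)·I) = 2, so dim ker(A − (1)·I) = n − 2 = 2

Summary:
  λ = 1: algebraic multiplicity = 4, geometric multiplicity = 2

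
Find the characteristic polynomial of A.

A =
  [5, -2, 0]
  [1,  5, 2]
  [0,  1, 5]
x^3 - 15*x^2 + 75*x - 125

Expanding det(x·I − A) (e.g. by cofactor expansion or by noting that A is similar to its Jordan form J, which has the same characteristic polynomial as A) gives
  χ_A(x) = x^3 - 15*x^2 + 75*x - 125
which factors as (x - 5)^3. The eigenvalues (with algebraic multiplicities) are λ = 5 with multiplicity 3.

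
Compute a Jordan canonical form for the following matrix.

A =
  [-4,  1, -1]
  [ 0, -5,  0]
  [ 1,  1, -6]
J_2(-5) ⊕ J_1(-5)

The characteristic polynomial is
  det(x·I − A) = x^3 + 15*x^2 + 75*x + 125 = (x + 5)^3

Eigenvalues and multiplicities (the geometric multiplicity of λ is n − rank(A − λI), which equals the number of Jordan blocks for λ):
  λ = -5: algebraic multiplicity = 3, geometric multiplicity = 2

Determining the block sizes for each eigenvalue:
  λ = -5: 2 blocks summing to 3 forces exactly one block of size 2 and the rest size 1 → block sizes [2, 1]

Assembling the blocks gives a Jordan form
J =
  [-5,  1,  0]
  [ 0, -5,  0]
  [ 0,  0, -5]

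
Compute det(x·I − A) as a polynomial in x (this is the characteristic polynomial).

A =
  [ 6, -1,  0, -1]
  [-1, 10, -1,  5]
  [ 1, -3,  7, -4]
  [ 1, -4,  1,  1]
x^4 - 24*x^3 + 216*x^2 - 864*x + 1296

Expanding det(x·I − A) (e.g. by cofactor expansion or by noting that A is similar to its Jordan form J, which has the same characteristic polynomial as A) gives
  χ_A(x) = x^4 - 24*x^3 + 216*x^2 - 864*x + 1296
which factors as (x - 6)^4. The eigenvalues (with algebraic multiplicities) are λ = 6 with multiplicity 4.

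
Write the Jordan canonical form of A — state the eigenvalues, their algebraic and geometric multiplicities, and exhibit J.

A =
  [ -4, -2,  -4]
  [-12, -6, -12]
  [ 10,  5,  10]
J_2(0) ⊕ J_1(0)

The characteristic polynomial is
  det(x·I − A) = x^3

Eigenvalues and multiplicities (the geometric multiplicity of λ is n − rank(A − λI), which equals the number of Jordan blocks for λ):
  λ = 0: algebraic multiplicity = 3, geometric multiplicity = 2

Determining the block sizes for each eigenvalue:
  λ = 0: 2 blocks summing to 3 forces exactly one block of size 2 and the rest size 1 → block sizes [2, 1]

Assembling the blocks gives a Jordan form
J =
  [0, 1, 0]
  [0, 0, 0]
  [0, 0, 0]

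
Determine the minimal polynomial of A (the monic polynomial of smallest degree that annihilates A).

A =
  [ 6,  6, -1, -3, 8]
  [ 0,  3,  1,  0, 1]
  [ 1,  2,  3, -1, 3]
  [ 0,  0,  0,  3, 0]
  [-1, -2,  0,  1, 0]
x^3 - 9*x^2 + 27*x - 27

The characteristic polynomial is χ_A(x) = (x - 3)^5, so the eigenvalues are known. The minimal polynomial is
  m_A(x) = Π_λ (x − λ)^{k_λ}
where k_λ is the size of the *largest* Jordan block for λ (equivalently, the smallest k with (A − λI)^k v = 0 for every generalised eigenvector v of λ).

  λ = 3: largest Jordan block has size 3, contributing (x − 3)^3

So m_A(x) = (x - 3)^3 = x^3 - 9*x^2 + 27*x - 27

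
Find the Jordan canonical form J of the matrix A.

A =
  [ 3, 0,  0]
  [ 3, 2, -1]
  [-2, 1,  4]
J_3(3)

The characteristic polynomial is
  det(x·I − A) = x^3 - 9*x^2 + 27*x - 27 = (x - 3)^3

Eigenvalues and multiplicities (the geometric multiplicity of λ is n − rank(A − λI), which equals the number of Jordan blocks for λ):
  λ = 3: algebraic multiplicity = 3, geometric multiplicity = 1

Determining the block sizes for each eigenvalue:
  λ = 3: one block (gm = 1), so the single block has size am = 3 → block sizes [3]

Assembling the blocks gives a Jordan form
J =
  [3, 1, 0]
  [0, 3, 1]
  [0, 0, 3]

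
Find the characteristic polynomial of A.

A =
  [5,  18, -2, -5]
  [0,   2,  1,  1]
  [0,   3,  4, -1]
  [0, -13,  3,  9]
x^4 - 20*x^3 + 150*x^2 - 500*x + 625

Expanding det(x·I − A) (e.g. by cofactor expansion or by noting that A is similar to its Jordan form J, which has the same characteristic polynomial as A) gives
  χ_A(x) = x^4 - 20*x^3 + 150*x^2 - 500*x + 625
which factors as (x - 5)^4. The eigenvalues (with algebraic multiplicities) are λ = 5 with multiplicity 4.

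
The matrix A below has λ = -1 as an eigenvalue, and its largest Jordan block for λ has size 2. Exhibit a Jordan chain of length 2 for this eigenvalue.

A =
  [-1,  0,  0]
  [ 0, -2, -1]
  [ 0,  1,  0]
A Jordan chain for λ = -1 of length 2:
v_1 = (0, -1, 1)ᵀ
v_2 = (0, 1, 0)ᵀ

Let N = A − (-1)·I. We want v_2 with N^2 v_2 = 0 but N^1 v_2 ≠ 0; then v_{j-1} := N · v_j for j = 2, …, 2.

Pick v_2 = (0, 1, 0)ᵀ.
Then v_1 = N · v_2 = (0, -1, 1)ᵀ.

Sanity check: (A − (-1)·I) v_1 = (0, 0, 0)ᵀ = 0. ✓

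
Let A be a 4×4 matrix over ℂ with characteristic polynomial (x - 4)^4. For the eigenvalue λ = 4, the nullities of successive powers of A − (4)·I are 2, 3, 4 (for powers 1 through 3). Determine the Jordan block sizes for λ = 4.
Block sizes for λ = 4: [3, 1]

From the dimensions of kernels of powers, the number of Jordan blocks of size at least j is d_j − d_{j−1} where d_j = dim ker(N^j) (with d_0 = 0). Computing the differences gives [2, 1, 1].
The number of blocks of size exactly k is (#blocks of size ≥ k) − (#blocks of size ≥ k + 1), so the partition is: 1 block(s) of size 1, 1 block(s) of size 3.
In nonincreasing order the block sizes are [3, 1].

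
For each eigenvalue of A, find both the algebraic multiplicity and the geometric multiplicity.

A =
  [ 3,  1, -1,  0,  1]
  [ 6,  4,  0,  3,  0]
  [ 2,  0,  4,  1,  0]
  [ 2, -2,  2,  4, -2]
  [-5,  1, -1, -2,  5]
λ = 4: alg = 5, geom = 3

Step 1 — factor the characteristic polynomial to read off the algebraic multiplicities:
  χ_A(x) = (x - 4)^5

Step 2 — compute geometric multiplicities via the rank-nullity identity g(λ) = n − rank(A − λI):
  rank(A − (4)·I) = 2, so dim ker(A − (4)·I) = n − 2 = 3

Summary:
  λ = 4: algebraic multiplicity = 5, geometric multiplicity = 3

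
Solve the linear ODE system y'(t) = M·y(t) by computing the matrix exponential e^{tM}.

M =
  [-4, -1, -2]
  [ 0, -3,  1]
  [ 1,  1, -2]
e^{tM} =
  [-t^2*exp(-3*t)/2 - t*exp(-3*t) + exp(-3*t), -t^2*exp(-3*t)/2 - t*exp(-3*t), -t^2*exp(-3*t)/2 - 2*t*exp(-3*t)]
  [t^2*exp(-3*t)/2, t^2*exp(-3*t)/2 + exp(-3*t), t^2*exp(-3*t)/2 + t*exp(-3*t)]
  [t*exp(-3*t), t*exp(-3*t), t*exp(-3*t) + exp(-3*t)]

Strategy: write M = P · J · P⁻¹ where J is a Jordan canonical form, so e^{tM} = P · e^{tJ} · P⁻¹, and e^{tJ} can be computed block-by-block.

M has Jordan form
J =
  [-3,  1,  0]
  [ 0, -3,  1]
  [ 0,  0, -3]
(up to reordering of blocks).

Per-block formulas:
  For a 3×3 Jordan block J_3(-3): exp(t · J_3(-3)) = e^(-3t)·(I + t·N + (t^2/2)·N^2), where N is the 3×3 nilpotent shift.

After assembling e^{tJ} and conjugating by P, we get:

e^{tM} =
  [-t^2*exp(-3*t)/2 - t*exp(-3*t) + exp(-3*t), -t^2*exp(-3*t)/2 - t*exp(-3*t), -t^2*exp(-3*t)/2 - 2*t*exp(-3*t)]
  [t^2*exp(-3*t)/2, t^2*exp(-3*t)/2 + exp(-3*t), t^2*exp(-3*t)/2 + t*exp(-3*t)]
  [t*exp(-3*t), t*exp(-3*t), t*exp(-3*t) + exp(-3*t)]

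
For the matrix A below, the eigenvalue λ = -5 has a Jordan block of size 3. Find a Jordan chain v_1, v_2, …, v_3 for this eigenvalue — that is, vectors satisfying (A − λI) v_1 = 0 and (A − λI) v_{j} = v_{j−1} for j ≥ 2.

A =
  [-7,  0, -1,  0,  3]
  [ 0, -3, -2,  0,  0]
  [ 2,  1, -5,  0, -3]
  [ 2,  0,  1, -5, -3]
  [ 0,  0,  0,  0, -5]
A Jordan chain for λ = -5 of length 3:
v_1 = (2, -4, -4, -2, 0)ᵀ
v_2 = (-2, 0, 2, 2, 0)ᵀ
v_3 = (1, 0, 0, 0, 0)ᵀ

Let N = A − (-5)·I. We want v_3 with N^3 v_3 = 0 but N^2 v_3 ≠ 0; then v_{j-1} := N · v_j for j = 3, …, 2.

Pick v_3 = (1, 0, 0, 0, 0)ᵀ.
Then v_2 = N · v_3 = (-2, 0, 2, 2, 0)ᵀ.
Then v_1 = N · v_2 = (2, -4, -4, -2, 0)ᵀ.

Sanity check: (A − (-5)·I) v_1 = (0, 0, 0, 0, 0)ᵀ = 0. ✓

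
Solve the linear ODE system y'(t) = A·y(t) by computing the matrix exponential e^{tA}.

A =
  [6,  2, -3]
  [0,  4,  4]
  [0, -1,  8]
e^{tA} =
  [exp(6*t), -t^2*exp(6*t)/2 + 2*t*exp(6*t), t^2*exp(6*t) - 3*t*exp(6*t)]
  [0, -2*t*exp(6*t) + exp(6*t), 4*t*exp(6*t)]
  [0, -t*exp(6*t), 2*t*exp(6*t) + exp(6*t)]

Strategy: write A = P · J · P⁻¹ where J is a Jordan canonical form, so e^{tA} = P · e^{tJ} · P⁻¹, and e^{tJ} can be computed block-by-block.

A has Jordan form
J =
  [6, 1, 0]
  [0, 6, 1]
  [0, 0, 6]
(up to reordering of blocks).

Per-block formulas:
  For a 3×3 Jordan block J_3(6): exp(t · J_3(6)) = e^(6t)·(I + t·N + (t^2/2)·N^2), where N is the 3×3 nilpotent shift.

After assembling e^{tJ} and conjugating by P, we get:

e^{tA} =
  [exp(6*t), -t^2*exp(6*t)/2 + 2*t*exp(6*t), t^2*exp(6*t) - 3*t*exp(6*t)]
  [0, -2*t*exp(6*t) + exp(6*t), 4*t*exp(6*t)]
  [0, -t*exp(6*t), 2*t*exp(6*t) + exp(6*t)]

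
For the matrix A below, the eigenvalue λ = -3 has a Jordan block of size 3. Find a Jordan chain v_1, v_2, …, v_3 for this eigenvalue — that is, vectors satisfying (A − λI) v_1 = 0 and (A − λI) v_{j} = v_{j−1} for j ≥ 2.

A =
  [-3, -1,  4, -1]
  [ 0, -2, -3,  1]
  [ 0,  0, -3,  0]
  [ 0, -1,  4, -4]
A Jordan chain for λ = -3 of length 3:
v_1 = (-1, 1, 0, -1)ᵀ
v_2 = (4, -3, 0, 4)ᵀ
v_3 = (0, 0, 1, 0)ᵀ

Let N = A − (-3)·I. We want v_3 with N^3 v_3 = 0 but N^2 v_3 ≠ 0; then v_{j-1} := N · v_j for j = 3, …, 2.

Pick v_3 = (0, 0, 1, 0)ᵀ.
Then v_2 = N · v_3 = (4, -3, 0, 4)ᵀ.
Then v_1 = N · v_2 = (-1, 1, 0, -1)ᵀ.

Sanity check: (A − (-3)·I) v_1 = (0, 0, 0, 0)ᵀ = 0. ✓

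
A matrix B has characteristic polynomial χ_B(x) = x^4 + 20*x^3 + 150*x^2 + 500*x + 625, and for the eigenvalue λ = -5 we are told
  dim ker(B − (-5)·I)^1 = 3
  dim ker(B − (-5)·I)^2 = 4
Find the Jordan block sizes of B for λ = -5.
Block sizes for λ = -5: [2, 1, 1]

From the dimensions of kernels of powers, the number of Jordan blocks of size at least j is d_j − d_{j−1} where d_j = dim ker(N^j) (with d_0 = 0). Computing the differences gives [3, 1].
The number of blocks of size exactly k is (#blocks of size ≥ k) − (#blocks of size ≥ k + 1), so the partition is: 2 block(s) of size 1, 1 block(s) of size 2.
In nonincreasing order the block sizes are [2, 1, 1].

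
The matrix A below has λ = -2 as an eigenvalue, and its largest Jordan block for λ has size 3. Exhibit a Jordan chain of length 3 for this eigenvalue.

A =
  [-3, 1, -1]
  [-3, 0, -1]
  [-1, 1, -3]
A Jordan chain for λ = -2 of length 3:
v_1 = (-1, -2, -1)ᵀ
v_2 = (-1, -3, -1)ᵀ
v_3 = (1, 0, 0)ᵀ

Let N = A − (-2)·I. We want v_3 with N^3 v_3 = 0 but N^2 v_3 ≠ 0; then v_{j-1} := N · v_j for j = 3, …, 2.

Pick v_3 = (1, 0, 0)ᵀ.
Then v_2 = N · v_3 = (-1, -3, -1)ᵀ.
Then v_1 = N · v_2 = (-1, -2, -1)ᵀ.

Sanity check: (A − (-2)·I) v_1 = (0, 0, 0)ᵀ = 0. ✓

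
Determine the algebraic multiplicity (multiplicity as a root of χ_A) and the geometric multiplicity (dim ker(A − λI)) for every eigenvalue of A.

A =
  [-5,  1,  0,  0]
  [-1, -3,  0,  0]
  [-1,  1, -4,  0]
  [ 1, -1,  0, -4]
λ = -4: alg = 4, geom = 3

Step 1 — factor the characteristic polynomial to read off the algebraic multiplicities:
  χ_A(x) = (x + 4)^4

Step 2 — compute geometric multiplicities via the rank-nullity identity g(λ) = n − rank(A − λI):
  rank(A − (-4)·I) = 1, so dim ker(A − (-4)·I) = n − 1 = 3

Summary:
  λ = -4: algebraic multiplicity = 4, geometric multiplicity = 3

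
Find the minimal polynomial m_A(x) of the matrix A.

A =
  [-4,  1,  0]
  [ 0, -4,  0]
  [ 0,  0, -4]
x^2 + 8*x + 16

The characteristic polynomial is χ_A(x) = (x + 4)^3, so the eigenvalues are known. The minimal polynomial is
  m_A(x) = Π_λ (x − λ)^{k_λ}
where k_λ is the size of the *largest* Jordan block for λ (equivalently, the smallest k with (A − λI)^k v = 0 for every generalised eigenvector v of λ).

  λ = -4: largest Jordan block has size 2, contributing (x + 4)^2

So m_A(x) = (x + 4)^2 = x^2 + 8*x + 16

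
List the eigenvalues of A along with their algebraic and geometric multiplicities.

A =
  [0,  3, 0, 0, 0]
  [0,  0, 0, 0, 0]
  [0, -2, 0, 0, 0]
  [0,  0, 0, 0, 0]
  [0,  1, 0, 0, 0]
λ = 0: alg = 5, geom = 4

Step 1 — factor the characteristic polynomial to read off the algebraic multiplicities:
  χ_A(x) = x^5

Step 2 — compute geometric multiplicities via the rank-nullity identity g(λ) = n − rank(A − λI):
  rank(A − (0)·I) = 1, so dim ker(A − (0)·I) = n − 1 = 4

Summary:
  λ = 0: algebraic multiplicity = 5, geometric multiplicity = 4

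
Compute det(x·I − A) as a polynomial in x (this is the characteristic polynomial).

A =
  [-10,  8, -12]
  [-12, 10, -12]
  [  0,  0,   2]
x^3 - 2*x^2 - 4*x + 8

Expanding det(x·I − A) (e.g. by cofactor expansion or by noting that A is similar to its Jordan form J, which has the same characteristic polynomial as A) gives
  χ_A(x) = x^3 - 2*x^2 - 4*x + 8
which factors as (x - 2)^2*(x + 2). The eigenvalues (with algebraic multiplicities) are λ = -2 with multiplicity 1, λ = 2 with multiplicity 2.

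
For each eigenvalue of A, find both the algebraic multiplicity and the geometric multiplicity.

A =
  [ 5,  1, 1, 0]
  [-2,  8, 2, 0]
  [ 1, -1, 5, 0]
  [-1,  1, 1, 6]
λ = 6: alg = 4, geom = 3

Step 1 — factor the characteristic polynomial to read off the algebraic multiplicities:
  χ_A(x) = (x - 6)^4

Step 2 — compute geometric multiplicities via the rank-nullity identity g(λ) = n − rank(A − λI):
  rank(A − (6)·I) = 1, so dim ker(A − (6)·I) = n − 1 = 3

Summary:
  λ = 6: algebraic multiplicity = 4, geometric multiplicity = 3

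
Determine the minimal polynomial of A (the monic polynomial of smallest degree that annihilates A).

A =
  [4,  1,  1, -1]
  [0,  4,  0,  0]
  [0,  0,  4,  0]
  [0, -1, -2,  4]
x^3 - 12*x^2 + 48*x - 64

The characteristic polynomial is χ_A(x) = (x - 4)^4, so the eigenvalues are known. The minimal polynomial is
  m_A(x) = Π_λ (x − λ)^{k_λ}
where k_λ is the size of the *largest* Jordan block for λ (equivalently, the smallest k with (A − λI)^k v = 0 for every generalised eigenvector v of λ).

  λ = 4: largest Jordan block has size 3, contributing (x − 4)^3

So m_A(x) = (x - 4)^3 = x^3 - 12*x^2 + 48*x - 64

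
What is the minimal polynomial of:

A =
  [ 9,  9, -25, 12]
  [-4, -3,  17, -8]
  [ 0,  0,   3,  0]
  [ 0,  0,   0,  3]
x^3 - 9*x^2 + 27*x - 27

The characteristic polynomial is χ_A(x) = (x - 3)^4, so the eigenvalues are known. The minimal polynomial is
  m_A(x) = Π_λ (x − λ)^{k_λ}
where k_λ is the size of the *largest* Jordan block for λ (equivalently, the smallest k with (A − λI)^k v = 0 for every generalised eigenvector v of λ).

  λ = 3: largest Jordan block has size 3, contributing (x − 3)^3

So m_A(x) = (x - 3)^3 = x^3 - 9*x^2 + 27*x - 27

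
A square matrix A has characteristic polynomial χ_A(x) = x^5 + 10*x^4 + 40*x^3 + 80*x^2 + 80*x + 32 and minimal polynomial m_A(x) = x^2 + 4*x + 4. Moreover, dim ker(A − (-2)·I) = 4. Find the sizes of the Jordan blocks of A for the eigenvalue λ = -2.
Block sizes for λ = -2: [2, 1, 1, 1]

Step 1 — from the characteristic polynomial, algebraic multiplicity of λ = -2 is 5. From dim ker(A − (-2)·I) = 4, there are exactly 4 Jordan blocks for λ = -2.
Step 2 — from the minimal polynomial, the factor (x + 2)^2 tells us the largest block for λ = -2 has size 2.
Step 3 — with total size 5, 4 blocks, and largest block 2, the block sizes (in nonincreasing order) are [2, 1, 1, 1].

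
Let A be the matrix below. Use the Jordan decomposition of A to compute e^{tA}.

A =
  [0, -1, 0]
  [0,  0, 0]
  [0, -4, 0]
e^{tA} =
  [1, -t, 0]
  [0, 1, 0]
  [0, -4*t, 1]

Strategy: write A = P · J · P⁻¹ where J is a Jordan canonical form, so e^{tA} = P · e^{tJ} · P⁻¹, and e^{tJ} can be computed block-by-block.

A has Jordan form
J =
  [0, 1, 0]
  [0, 0, 0]
  [0, 0, 0]
(up to reordering of blocks).

Per-block formulas:
  For a 1×1 block at λ = 0: exp(t · [0]) = [e^(0t)].
  For a 2×2 Jordan block J_2(0): exp(t · J_2(0)) = e^(0t)·(I + t·N), where N is the 2×2 nilpotent shift.

After assembling e^{tJ} and conjugating by P, we get:

e^{tA} =
  [1, -t, 0]
  [0, 1, 0]
  [0, -4*t, 1]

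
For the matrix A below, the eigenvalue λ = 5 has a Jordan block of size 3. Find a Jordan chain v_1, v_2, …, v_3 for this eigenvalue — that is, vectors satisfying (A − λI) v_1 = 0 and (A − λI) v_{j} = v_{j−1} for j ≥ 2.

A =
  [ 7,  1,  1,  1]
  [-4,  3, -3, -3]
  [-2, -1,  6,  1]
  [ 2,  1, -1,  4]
A Jordan chain for λ = 5 of length 3:
v_1 = (-1, 2, 1, -1)ᵀ
v_2 = (1, -3, 1, -1)ᵀ
v_3 = (0, 0, 1, 0)ᵀ

Let N = A − (5)·I. We want v_3 with N^3 v_3 = 0 but N^2 v_3 ≠ 0; then v_{j-1} := N · v_j for j = 3, …, 2.

Pick v_3 = (0, 0, 1, 0)ᵀ.
Then v_2 = N · v_3 = (1, -3, 1, -1)ᵀ.
Then v_1 = N · v_2 = (-1, 2, 1, -1)ᵀ.

Sanity check: (A − (5)·I) v_1 = (0, 0, 0, 0)ᵀ = 0. ✓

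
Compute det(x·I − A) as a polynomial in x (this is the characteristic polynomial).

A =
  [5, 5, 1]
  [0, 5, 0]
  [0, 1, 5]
x^3 - 15*x^2 + 75*x - 125

Expanding det(x·I − A) (e.g. by cofactor expansion or by noting that A is similar to its Jordan form J, which has the same characteristic polynomial as A) gives
  χ_A(x) = x^3 - 15*x^2 + 75*x - 125
which factors as (x - 5)^3. The eigenvalues (with algebraic multiplicities) are λ = 5 with multiplicity 3.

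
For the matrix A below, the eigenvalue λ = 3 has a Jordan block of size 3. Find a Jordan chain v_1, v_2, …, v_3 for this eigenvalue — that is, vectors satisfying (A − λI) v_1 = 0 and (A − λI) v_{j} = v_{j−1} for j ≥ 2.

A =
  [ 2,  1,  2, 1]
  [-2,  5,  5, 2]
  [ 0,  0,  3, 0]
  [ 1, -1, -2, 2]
A Jordan chain for λ = 3 of length 3:
v_1 = (1, 2, 0, -1)ᵀ
v_2 = (2, 5, 0, -2)ᵀ
v_3 = (0, 0, 1, 0)ᵀ

Let N = A − (3)·I. We want v_3 with N^3 v_3 = 0 but N^2 v_3 ≠ 0; then v_{j-1} := N · v_j for j = 3, …, 2.

Pick v_3 = (0, 0, 1, 0)ᵀ.
Then v_2 = N · v_3 = (2, 5, 0, -2)ᵀ.
Then v_1 = N · v_2 = (1, 2, 0, -1)ᵀ.

Sanity check: (A − (3)·I) v_1 = (0, 0, 0, 0)ᵀ = 0. ✓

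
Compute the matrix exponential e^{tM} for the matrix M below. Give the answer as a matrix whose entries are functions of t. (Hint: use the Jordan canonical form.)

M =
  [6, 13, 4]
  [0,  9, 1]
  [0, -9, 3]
e^{tM} =
  [exp(6*t), 3*t^2*exp(6*t)/2 + 13*t*exp(6*t), t^2*exp(6*t)/2 + 4*t*exp(6*t)]
  [0, 3*t*exp(6*t) + exp(6*t), t*exp(6*t)]
  [0, -9*t*exp(6*t), -3*t*exp(6*t) + exp(6*t)]

Strategy: write M = P · J · P⁻¹ where J is a Jordan canonical form, so e^{tM} = P · e^{tJ} · P⁻¹, and e^{tJ} can be computed block-by-block.

M has Jordan form
J =
  [6, 1, 0]
  [0, 6, 1]
  [0, 0, 6]
(up to reordering of blocks).

Per-block formulas:
  For a 3×3 Jordan block J_3(6): exp(t · J_3(6)) = e^(6t)·(I + t·N + (t^2/2)·N^2), where N is the 3×3 nilpotent shift.

After assembling e^{tJ} and conjugating by P, we get:

e^{tM} =
  [exp(6*t), 3*t^2*exp(6*t)/2 + 13*t*exp(6*t), t^2*exp(6*t)/2 + 4*t*exp(6*t)]
  [0, 3*t*exp(6*t) + exp(6*t), t*exp(6*t)]
  [0, -9*t*exp(6*t), -3*t*exp(6*t) + exp(6*t)]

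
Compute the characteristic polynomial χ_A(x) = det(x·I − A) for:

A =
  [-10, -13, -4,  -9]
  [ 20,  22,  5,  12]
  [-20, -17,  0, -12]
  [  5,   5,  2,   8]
x^4 - 20*x^3 + 150*x^2 - 500*x + 625

Expanding det(x·I − A) (e.g. by cofactor expansion or by noting that A is similar to its Jordan form J, which has the same characteristic polynomial as A) gives
  χ_A(x) = x^4 - 20*x^3 + 150*x^2 - 500*x + 625
which factors as (x - 5)^4. The eigenvalues (with algebraic multiplicities) are λ = 5 with multiplicity 4.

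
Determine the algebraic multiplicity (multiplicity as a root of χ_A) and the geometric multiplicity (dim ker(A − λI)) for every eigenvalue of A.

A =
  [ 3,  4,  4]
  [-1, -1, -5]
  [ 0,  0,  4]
λ = 1: alg = 2, geom = 1; λ = 4: alg = 1, geom = 1

Step 1 — factor the characteristic polynomial to read off the algebraic multiplicities:
  χ_A(x) = (x - 4)*(x - 1)^2

Step 2 — compute geometric multiplicities via the rank-nullity identity g(λ) = n − rank(A − λI):
  rank(A − (1)·I) = 2, so dim ker(A − (1)·I) = n − 2 = 1
  rank(A − (4)·I) = 2, so dim ker(A − (4)·I) = n − 2 = 1

Summary:
  λ = 1: algebraic multiplicity = 2, geometric multiplicity = 1
  λ = 4: algebraic multiplicity = 1, geometric multiplicity = 1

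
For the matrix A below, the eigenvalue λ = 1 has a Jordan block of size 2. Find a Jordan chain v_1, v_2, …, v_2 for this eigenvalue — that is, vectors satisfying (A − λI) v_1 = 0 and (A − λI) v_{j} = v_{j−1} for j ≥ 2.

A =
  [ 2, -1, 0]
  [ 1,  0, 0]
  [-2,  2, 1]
A Jordan chain for λ = 1 of length 2:
v_1 = (1, 1, -2)ᵀ
v_2 = (1, 0, 0)ᵀ

Let N = A − (1)·I. We want v_2 with N^2 v_2 = 0 but N^1 v_2 ≠ 0; then v_{j-1} := N · v_j for j = 2, …, 2.

Pick v_2 = (1, 0, 0)ᵀ.
Then v_1 = N · v_2 = (1, 1, -2)ᵀ.

Sanity check: (A − (1)·I) v_1 = (0, 0, 0)ᵀ = 0. ✓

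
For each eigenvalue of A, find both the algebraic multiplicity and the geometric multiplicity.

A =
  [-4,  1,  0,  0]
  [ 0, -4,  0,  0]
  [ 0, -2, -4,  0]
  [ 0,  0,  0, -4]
λ = -4: alg = 4, geom = 3

Step 1 — factor the characteristic polynomial to read off the algebraic multiplicities:
  χ_A(x) = (x + 4)^4

Step 2 — compute geometric multiplicities via the rank-nullity identity g(λ) = n − rank(A − λI):
  rank(A − (-4)·I) = 1, so dim ker(A − (-4)·I) = n − 1 = 3

Summary:
  λ = -4: algebraic multiplicity = 4, geometric multiplicity = 3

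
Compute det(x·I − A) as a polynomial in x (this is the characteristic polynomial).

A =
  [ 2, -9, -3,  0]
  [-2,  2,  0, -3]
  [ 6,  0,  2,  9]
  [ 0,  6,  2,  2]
x^4 - 8*x^3 + 24*x^2 - 32*x + 16

Expanding det(x·I − A) (e.g. by cofactor expansion or by noting that A is similar to its Jordan form J, which has the same characteristic polynomial as A) gives
  χ_A(x) = x^4 - 8*x^3 + 24*x^2 - 32*x + 16
which factors as (x - 2)^4. The eigenvalues (with algebraic multiplicities) are λ = 2 with multiplicity 4.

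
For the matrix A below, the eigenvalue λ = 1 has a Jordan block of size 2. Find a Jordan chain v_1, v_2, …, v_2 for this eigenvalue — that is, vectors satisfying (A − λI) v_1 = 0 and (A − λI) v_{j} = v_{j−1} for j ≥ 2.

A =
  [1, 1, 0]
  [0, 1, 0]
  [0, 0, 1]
A Jordan chain for λ = 1 of length 2:
v_1 = (1, 0, 0)ᵀ
v_2 = (0, 1, 0)ᵀ

Let N = A − (1)·I. We want v_2 with N^2 v_2 = 0 but N^1 v_2 ≠ 0; then v_{j-1} := N · v_j for j = 2, …, 2.

Pick v_2 = (0, 1, 0)ᵀ.
Then v_1 = N · v_2 = (1, 0, 0)ᵀ.

Sanity check: (A − (1)·I) v_1 = (0, 0, 0)ᵀ = 0. ✓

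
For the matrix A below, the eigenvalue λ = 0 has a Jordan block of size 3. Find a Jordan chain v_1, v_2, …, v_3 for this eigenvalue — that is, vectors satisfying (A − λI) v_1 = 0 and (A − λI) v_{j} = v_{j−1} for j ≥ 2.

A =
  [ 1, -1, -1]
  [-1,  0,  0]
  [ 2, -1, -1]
A Jordan chain for λ = 0 of length 3:
v_1 = (0, -1, 1)ᵀ
v_2 = (1, -1, 2)ᵀ
v_3 = (1, 0, 0)ᵀ

Let N = A − (0)·I. We want v_3 with N^3 v_3 = 0 but N^2 v_3 ≠ 0; then v_{j-1} := N · v_j for j = 3, …, 2.

Pick v_3 = (1, 0, 0)ᵀ.
Then v_2 = N · v_3 = (1, -1, 2)ᵀ.
Then v_1 = N · v_2 = (0, -1, 1)ᵀ.

Sanity check: (A − (0)·I) v_1 = (0, 0, 0)ᵀ = 0. ✓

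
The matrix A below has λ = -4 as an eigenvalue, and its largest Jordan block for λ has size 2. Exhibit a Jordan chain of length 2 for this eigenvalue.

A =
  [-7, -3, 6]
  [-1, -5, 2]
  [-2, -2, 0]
A Jordan chain for λ = -4 of length 2:
v_1 = (-3, -1, -2)ᵀ
v_2 = (1, 0, 0)ᵀ

Let N = A − (-4)·I. We want v_2 with N^2 v_2 = 0 but N^1 v_2 ≠ 0; then v_{j-1} := N · v_j for j = 2, …, 2.

Pick v_2 = (1, 0, 0)ᵀ.
Then v_1 = N · v_2 = (-3, -1, -2)ᵀ.

Sanity check: (A − (-4)·I) v_1 = (0, 0, 0)ᵀ = 0. ✓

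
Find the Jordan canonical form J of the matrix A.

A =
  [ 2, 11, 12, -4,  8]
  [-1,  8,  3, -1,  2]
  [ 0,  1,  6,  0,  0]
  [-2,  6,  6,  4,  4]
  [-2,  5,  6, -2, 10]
J_3(6) ⊕ J_1(6) ⊕ J_1(6)

The characteristic polynomial is
  det(x·I − A) = x^5 - 30*x^4 + 360*x^3 - 2160*x^2 + 6480*x - 7776 = (x - 6)^5

Eigenvalues and multiplicities (the geometric multiplicity of λ is n − rank(A − λI), which equals the number of Jordan blocks for λ):
  λ = 6: algebraic multiplicity = 5, geometric multiplicity = 3

Determining the block sizes for each eigenvalue:
  λ = 6: with am = 5 and gm = 3, the partition is not yet determined (e.g. several partitions of 5 into 3 parts exist). Let N = A − (6)·I. Computing rank(N^1) = 2, rank(N^2) = 1, rank(N^3) = 0; the number of blocks of size ≥ j is rank(N^{j−1}) − rank(N^j), giving [3, 1, 1]. So we have 1 block(s) of size 3, 2 block(s) of size 1 → block sizes [3, 1, 1]

Assembling the blocks gives a Jordan form
J =
  [6, 1, 0, 0, 0]
  [0, 6, 1, 0, 0]
  [0, 0, 6, 0, 0]
  [0, 0, 0, 6, 0]
  [0, 0, 0, 0, 6]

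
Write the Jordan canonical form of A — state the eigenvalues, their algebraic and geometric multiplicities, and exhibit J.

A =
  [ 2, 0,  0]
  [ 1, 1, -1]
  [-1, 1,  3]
J_2(2) ⊕ J_1(2)

The characteristic polynomial is
  det(x·I − A) = x^3 - 6*x^2 + 12*x - 8 = (x - 2)^3

Eigenvalues and multiplicities (the geometric multiplicity of λ is n − rank(A − λI), which equals the number of Jordan blocks for λ):
  λ = 2: algebraic multiplicity = 3, geometric multiplicity = 2

Determining the block sizes for each eigenvalue:
  λ = 2: 2 blocks summing to 3 forces exactly one block of size 2 and the rest size 1 → block sizes [2, 1]

Assembling the blocks gives a Jordan form
J =
  [2, 1, 0]
  [0, 2, 0]
  [0, 0, 2]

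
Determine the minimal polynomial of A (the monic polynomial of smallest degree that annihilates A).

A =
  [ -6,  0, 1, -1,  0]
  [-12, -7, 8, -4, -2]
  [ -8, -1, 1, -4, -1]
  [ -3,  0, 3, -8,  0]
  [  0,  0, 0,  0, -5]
x^3 + 15*x^2 + 75*x + 125

The characteristic polynomial is χ_A(x) = (x + 5)^5, so the eigenvalues are known. The minimal polynomial is
  m_A(x) = Π_λ (x − λ)^{k_λ}
where k_λ is the size of the *largest* Jordan block for λ (equivalently, the smallest k with (A − λI)^k v = 0 for every generalised eigenvector v of λ).

  λ = -5: largest Jordan block has size 3, contributing (x + 5)^3

So m_A(x) = (x + 5)^3 = x^3 + 15*x^2 + 75*x + 125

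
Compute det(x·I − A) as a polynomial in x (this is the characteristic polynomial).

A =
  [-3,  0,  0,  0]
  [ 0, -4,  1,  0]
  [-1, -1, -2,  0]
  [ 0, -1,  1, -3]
x^4 + 12*x^3 + 54*x^2 + 108*x + 81

Expanding det(x·I − A) (e.g. by cofactor expansion or by noting that A is similar to its Jordan form J, which has the same characteristic polynomial as A) gives
  χ_A(x) = x^4 + 12*x^3 + 54*x^2 + 108*x + 81
which factors as (x + 3)^4. The eigenvalues (with algebraic multiplicities) are λ = -3 with multiplicity 4.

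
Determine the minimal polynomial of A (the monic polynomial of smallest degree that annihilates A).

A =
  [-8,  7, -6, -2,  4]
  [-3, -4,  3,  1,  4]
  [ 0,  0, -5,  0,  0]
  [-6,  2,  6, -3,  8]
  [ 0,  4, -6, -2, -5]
x^3 + 15*x^2 + 75*x + 125

The characteristic polynomial is χ_A(x) = (x + 5)^5, so the eigenvalues are known. The minimal polynomial is
  m_A(x) = Π_λ (x − λ)^{k_λ}
where k_λ is the size of the *largest* Jordan block for λ (equivalently, the smallest k with (A − λI)^k v = 0 for every generalised eigenvector v of λ).

  λ = -5: largest Jordan block has size 3, contributing (x + 5)^3

So m_A(x) = (x + 5)^3 = x^3 + 15*x^2 + 75*x + 125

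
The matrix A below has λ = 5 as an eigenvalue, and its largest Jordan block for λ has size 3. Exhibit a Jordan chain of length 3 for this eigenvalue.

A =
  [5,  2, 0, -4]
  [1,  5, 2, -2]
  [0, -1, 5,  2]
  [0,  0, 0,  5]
A Jordan chain for λ = 5 of length 3:
v_1 = (2, 0, -1, 0)ᵀ
v_2 = (0, 1, 0, 0)ᵀ
v_3 = (1, 0, 0, 0)ᵀ

Let N = A − (5)·I. We want v_3 with N^3 v_3 = 0 but N^2 v_3 ≠ 0; then v_{j-1} := N · v_j for j = 3, …, 2.

Pick v_3 = (1, 0, 0, 0)ᵀ.
Then v_2 = N · v_3 = (0, 1, 0, 0)ᵀ.
Then v_1 = N · v_2 = (2, 0, -1, 0)ᵀ.

Sanity check: (A − (5)·I) v_1 = (0, 0, 0, 0)ᵀ = 0. ✓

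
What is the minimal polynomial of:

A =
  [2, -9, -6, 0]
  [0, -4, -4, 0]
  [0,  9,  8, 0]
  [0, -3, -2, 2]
x^2 - 4*x + 4

The characteristic polynomial is χ_A(x) = (x - 2)^4, so the eigenvalues are known. The minimal polynomial is
  m_A(x) = Π_λ (x − λ)^{k_λ}
where k_λ is the size of the *largest* Jordan block for λ (equivalently, the smallest k with (A − λI)^k v = 0 for every generalised eigenvector v of λ).

  λ = 2: largest Jordan block has size 2, contributing (x − 2)^2

So m_A(x) = (x - 2)^2 = x^2 - 4*x + 4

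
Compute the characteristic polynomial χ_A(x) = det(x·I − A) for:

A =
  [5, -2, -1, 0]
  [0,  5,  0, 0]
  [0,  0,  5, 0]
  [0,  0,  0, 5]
x^4 - 20*x^3 + 150*x^2 - 500*x + 625

Expanding det(x·I − A) (e.g. by cofactor expansion or by noting that A is similar to its Jordan form J, which has the same characteristic polynomial as A) gives
  χ_A(x) = x^4 - 20*x^3 + 150*x^2 - 500*x + 625
which factors as (x - 5)^4. The eigenvalues (with algebraic multiplicities) are λ = 5 with multiplicity 4.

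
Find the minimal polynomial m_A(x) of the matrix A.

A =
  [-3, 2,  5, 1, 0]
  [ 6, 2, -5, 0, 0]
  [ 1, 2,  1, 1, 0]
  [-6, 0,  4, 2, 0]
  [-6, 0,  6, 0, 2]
x^4 - 2*x^3 - 12*x^2 + 40*x - 32

The characteristic polynomial is χ_A(x) = (x - 2)^4*(x + 4), so the eigenvalues are known. The minimal polynomial is
  m_A(x) = Π_λ (x − λ)^{k_λ}
where k_λ is the size of the *largest* Jordan block for λ (equivalently, the smallest k with (A − λI)^k v = 0 for every generalised eigenvector v of λ).

  λ = -4: largest Jordan block has size 1, contributing (x + 4)
  λ = 2: largest Jordan block has size 3, contributing (x − 2)^3

So m_A(x) = (x - 2)^3*(x + 4) = x^4 - 2*x^3 - 12*x^2 + 40*x - 32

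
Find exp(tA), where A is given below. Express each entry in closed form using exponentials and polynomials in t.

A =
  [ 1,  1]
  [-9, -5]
e^{tA} =
  [3*t*exp(-2*t) + exp(-2*t), t*exp(-2*t)]
  [-9*t*exp(-2*t), -3*t*exp(-2*t) + exp(-2*t)]

Strategy: write A = P · J · P⁻¹ where J is a Jordan canonical form, so e^{tA} = P · e^{tJ} · P⁻¹, and e^{tJ} can be computed block-by-block.

A has Jordan form
J =
  [-2,  1]
  [ 0, -2]
(up to reordering of blocks).

Per-block formulas:
  For a 2×2 Jordan block J_2(-2): exp(t · J_2(-2)) = e^(-2t)·(I + t·N), where N is the 2×2 nilpotent shift.

After assembling e^{tJ} and conjugating by P, we get:

e^{tA} =
  [3*t*exp(-2*t) + exp(-2*t), t*exp(-2*t)]
  [-9*t*exp(-2*t), -3*t*exp(-2*t) + exp(-2*t)]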